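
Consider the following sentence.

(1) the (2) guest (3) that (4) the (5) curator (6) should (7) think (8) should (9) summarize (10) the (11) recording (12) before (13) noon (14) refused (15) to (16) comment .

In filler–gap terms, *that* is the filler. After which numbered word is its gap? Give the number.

The filler 'that' is interpreted as the subject of the clause embedded under 'think'. It moves to the left edge, and the trace sits right after 'think':
The guest that the curator should think ___ should summarize the recording before noon refused to comment.
'think' is word 7.

7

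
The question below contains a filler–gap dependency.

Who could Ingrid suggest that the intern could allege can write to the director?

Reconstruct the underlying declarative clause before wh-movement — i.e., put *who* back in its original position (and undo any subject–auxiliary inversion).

Ingrid could suggest that the intern could allege who can write to the director.

'who' is the subject of the clause embedded under 'allege'. Wh-movement fronts it, leaving a gap right after 'allege':
Who could Ingrid suggest that the intern could allege ___ can write to the director?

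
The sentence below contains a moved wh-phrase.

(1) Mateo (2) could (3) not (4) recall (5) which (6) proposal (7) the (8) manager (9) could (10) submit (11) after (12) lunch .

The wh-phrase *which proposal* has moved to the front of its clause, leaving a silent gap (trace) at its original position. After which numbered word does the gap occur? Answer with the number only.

10

Underlying clause: The manager could submit which proposal after lunch.
'which proposal' is the direct object of 'submit'. Wh-movement fronts it, leaving a gap right after 'submit':
Mateo could not recall which proposal the manager could submit ___ after lunch.
'submit' is word 10.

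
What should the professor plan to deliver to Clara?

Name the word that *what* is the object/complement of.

deliver

Pre-movement form: The professor should plan to deliver what to Clara.
'what' functions as the direct object of 'deliver'. It moves to the left edge, and the trace sits right after 'deliver':
What should the professor plan to deliver ___ to Clara?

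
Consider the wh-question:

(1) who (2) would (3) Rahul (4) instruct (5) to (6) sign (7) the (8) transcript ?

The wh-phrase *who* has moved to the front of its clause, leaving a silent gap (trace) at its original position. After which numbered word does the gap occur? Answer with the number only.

4

Underlying clause: Rahul would instruct who to sign the transcript.
'who' is the direct object of 'instruct'. Wh-movement fronts it, leaving a gap right after 'instruct':
Who would Rahul instruct ___ to sign the transcript?
'instruct' is word 4.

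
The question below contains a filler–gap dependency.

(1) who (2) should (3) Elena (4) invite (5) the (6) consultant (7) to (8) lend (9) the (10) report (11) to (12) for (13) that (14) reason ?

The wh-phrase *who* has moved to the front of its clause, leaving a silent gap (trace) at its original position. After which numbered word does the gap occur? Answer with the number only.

11

Before movement: Elena should invite the consultant to lend the report to who for that reason.
'who' is the object of the preposition 'to' (recipient of 'lend'). Wh-movement fronts it, leaving a gap right after 'to':
Who should Elena invite the consultant to lend the report to ___ for that reason?
'to' is word 11.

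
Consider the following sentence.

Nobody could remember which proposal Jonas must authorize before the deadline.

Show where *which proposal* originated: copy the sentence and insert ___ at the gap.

Nobody could remember which proposal Jonas must authorize ___ before the deadline.

Pre-movement form: Jonas must authorize which proposal before the deadline.
'which proposal' functions as the direct object of 'authorize'. The gap is right after 'authorize'.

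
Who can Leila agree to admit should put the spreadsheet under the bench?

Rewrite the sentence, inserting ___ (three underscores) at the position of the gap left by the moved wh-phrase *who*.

Who can Leila agree to admit ___ should put the spreadsheet under the bench?

In situ: Leila can agree to admit who should put the spreadsheet under the bench.
The filler 'who' is interpreted as the subject of the clause embedded under 'admit'. The gap is right after 'admit'.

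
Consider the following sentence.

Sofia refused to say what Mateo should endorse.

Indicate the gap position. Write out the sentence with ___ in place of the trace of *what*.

Pre-movement form: Mateo should endorse what.
'what' functions as the direct object of 'endorse'. The gap is right after 'endorse'.

Sofia refused to say what Mateo should endorse ___.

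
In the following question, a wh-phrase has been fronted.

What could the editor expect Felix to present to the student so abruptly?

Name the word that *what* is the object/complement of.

present

Pre-movement form: The editor could expect Felix to present what to the student so abruptly.
'what' is the direct object of 'present'. Fronting leaves a gap immediately after 'present':
What could the editor expect Felix to present ___ to the student so abruptly?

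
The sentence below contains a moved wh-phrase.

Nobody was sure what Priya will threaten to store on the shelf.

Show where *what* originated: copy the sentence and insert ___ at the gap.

Pre-movement form: Priya will threaten to store what on the shelf.
'what' functions as the direct object of 'store'. The gap is right after 'store'.

Nobody was sure what Priya will threaten to store ___ on the shelf.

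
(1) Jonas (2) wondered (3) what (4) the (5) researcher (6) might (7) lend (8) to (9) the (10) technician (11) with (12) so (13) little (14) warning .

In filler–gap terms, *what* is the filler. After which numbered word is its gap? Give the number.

7

Underlying clause: The researcher might lend what to the technician with so little warning.
'what' is the direct object of 'lend'. Wh-movement fronts it, leaving a gap right after 'lend':
Jonas wondered what the researcher might lend ___ to the technician with so little warning.
'lend' is word 7.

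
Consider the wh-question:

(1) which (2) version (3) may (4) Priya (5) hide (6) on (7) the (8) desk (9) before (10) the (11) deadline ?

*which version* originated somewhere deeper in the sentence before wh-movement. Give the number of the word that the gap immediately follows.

Underlying clause: Priya may hide which version on the desk before the deadline.
The filler 'which version' is interpreted as the direct object of 'hide'. It moves to the left edge, and the trace sits right after 'hide':
Which version may Priya hide ___ on the desk before the deadline?
'hide' is word 5.

5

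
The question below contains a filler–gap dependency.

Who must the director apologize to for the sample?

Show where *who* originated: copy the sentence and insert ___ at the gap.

Who must the director apologize to ___ for the sample?

Pre-movement form: The director must apologize to who for the sample.
'who' functions as the object of the preposition 'to'. The gap is right after 'to'.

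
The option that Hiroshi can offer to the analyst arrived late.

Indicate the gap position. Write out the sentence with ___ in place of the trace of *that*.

The option that Hiroshi can offer ___ to the analyst arrived late.

'that' is the direct object of 'offer'. The gap is right after 'offer'.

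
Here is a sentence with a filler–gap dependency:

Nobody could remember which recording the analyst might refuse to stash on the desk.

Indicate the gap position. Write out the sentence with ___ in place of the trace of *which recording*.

Pre-movement form: The analyst might refuse to stash which recording on the desk.
The filler 'which recording' is interpreted as the direct object of 'stash'. The gap is right after 'stash'.

Nobody could remember which recording the analyst might refuse to stash ___ on the desk.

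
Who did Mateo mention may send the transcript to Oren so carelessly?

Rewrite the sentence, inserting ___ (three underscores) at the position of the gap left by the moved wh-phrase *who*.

Pre-movement form: Mateo did mention who may send the transcript to Oren so carelessly.
'who' is the subject of the clause embedded under 'mention'. The gap is right after 'mention'.

Who did Mateo mention ___ may send the transcript to Oren so carelessly?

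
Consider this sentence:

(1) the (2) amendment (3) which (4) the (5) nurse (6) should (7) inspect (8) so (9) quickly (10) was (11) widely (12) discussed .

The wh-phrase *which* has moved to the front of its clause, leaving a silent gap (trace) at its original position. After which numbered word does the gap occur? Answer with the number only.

'which' functions as the direct object of 'inspect'. Wh-movement fronts it, leaving a gap right after 'inspect':
The amendment which the nurse should inspect ___ so quickly was widely discussed.
'inspect' is word 7.

7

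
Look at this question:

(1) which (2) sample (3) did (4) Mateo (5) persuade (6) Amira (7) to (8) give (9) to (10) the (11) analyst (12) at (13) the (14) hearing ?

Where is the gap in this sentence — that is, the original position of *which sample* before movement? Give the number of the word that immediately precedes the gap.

Pre-movement form: Mateo did persuade Amira to give which sample to the analyst at the hearing.
'which sample' is the direct object of 'give'. Wh-movement fronts it, leaving a gap right after 'give':
Which sample did Mateo persuade Amira to give ___ to the analyst at the hearing?
'give' is word 8.

8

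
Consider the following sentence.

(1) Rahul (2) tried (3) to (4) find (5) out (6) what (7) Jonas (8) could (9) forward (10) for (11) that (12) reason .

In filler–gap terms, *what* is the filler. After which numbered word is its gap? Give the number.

Before movement: Jonas could forward what for that reason.
The filler 'what' is interpreted as the direct object of 'forward'. It moves to the left edge, and the trace sits right after 'forward':
Rahul tried to find out what Jonas could forward ___ for that reason.
'forward' is word 9.

9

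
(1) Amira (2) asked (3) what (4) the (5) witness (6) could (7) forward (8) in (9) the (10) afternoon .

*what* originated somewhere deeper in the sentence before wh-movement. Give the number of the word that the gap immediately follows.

7

In situ: The witness could forward what in the afternoon.
'what' is the direct object of 'forward'. Wh-movement fronts it, leaving a gap right after 'forward':
Amira asked what the witness could forward ___ in the afternoon.
'forward' is word 7.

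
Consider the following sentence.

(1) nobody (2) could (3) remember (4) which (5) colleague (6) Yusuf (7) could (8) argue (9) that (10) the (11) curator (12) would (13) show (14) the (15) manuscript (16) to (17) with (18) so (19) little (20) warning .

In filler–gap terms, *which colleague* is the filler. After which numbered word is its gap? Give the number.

Underlying clause: Yusuf could argue that the curator would show the manuscript to which colleague with so little warning.
'which colleague' functions as the object of the preposition 'to' (recipient of 'show'). Wh-movement fronts it, leaving a gap right after 'to':
Nobody could remember which colleague Yusuf could argue that the curator would show the manuscript to ___ with so little warning.
'to' is word 16.

16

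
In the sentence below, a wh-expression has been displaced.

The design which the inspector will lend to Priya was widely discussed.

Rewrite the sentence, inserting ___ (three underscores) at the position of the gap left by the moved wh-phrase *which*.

The design which the inspector will lend ___ to Priya was widely discussed.

The filler 'which' is interpreted as the direct object of 'lend'. The gap is right after 'lend'.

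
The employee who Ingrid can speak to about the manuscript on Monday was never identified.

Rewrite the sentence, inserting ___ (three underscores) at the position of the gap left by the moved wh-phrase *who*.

'who' is the object of the preposition 'to'. The gap is right after 'to'.

The employee who Ingrid can speak to ___ about the manuscript on Monday was never identified.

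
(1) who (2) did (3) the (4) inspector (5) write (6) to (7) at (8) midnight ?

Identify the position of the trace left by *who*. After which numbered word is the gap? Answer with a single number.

Before movement: The inspector did write to who at midnight.
'who' functions as the object of the preposition 'to'. Wh-movement fronts it, leaving a gap right after 'to':
Who did the inspector write to ___ at midnight?
'to' is word 6.

6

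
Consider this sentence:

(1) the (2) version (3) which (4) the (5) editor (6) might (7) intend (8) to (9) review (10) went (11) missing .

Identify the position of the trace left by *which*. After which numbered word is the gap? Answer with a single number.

'which' is the direct object of 'review'. It moves to the left edge, and the trace sits right after 'review':
The version which the editor might intend to review ___ went missing.
'review' is word 9.

9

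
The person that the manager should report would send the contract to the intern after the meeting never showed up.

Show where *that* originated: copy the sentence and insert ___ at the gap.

'that' functions as the subject of the clause embedded under 'report'. The gap is right after 'report'.

The person that the manager should report ___ would send the contract to the intern after the meeting never showed up.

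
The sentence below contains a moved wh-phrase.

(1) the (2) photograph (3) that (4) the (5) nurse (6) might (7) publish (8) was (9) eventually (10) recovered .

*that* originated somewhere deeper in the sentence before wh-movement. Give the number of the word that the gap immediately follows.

7

'that' is the direct object of 'publish'. Fronting leaves a gap immediately after 'publish':
The photograph that the nurse might publish ___ was eventually recovered.
'publish' is word 7.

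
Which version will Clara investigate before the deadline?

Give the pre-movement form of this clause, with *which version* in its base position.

Clara will investigate which version before the deadline.

'which version' is the direct object of 'investigate'. It moves to the left edge, and the trace sits right after 'investigate':
Which version will Clara investigate ___ before the deadline?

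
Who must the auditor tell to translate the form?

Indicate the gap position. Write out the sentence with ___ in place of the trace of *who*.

Pre-movement form: The auditor must tell who to translate the form.
The filler 'who' is interpreted as the direct object of 'tell'. The gap is right after 'tell'.

Who must the auditor tell ___ to translate the form?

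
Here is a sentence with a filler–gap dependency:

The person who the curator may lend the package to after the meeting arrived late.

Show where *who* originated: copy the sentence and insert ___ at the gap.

The person who the curator may lend the package to ___ after the meeting arrived late.

The filler 'who' is interpreted as the object of the preposition 'to' (recipient of 'lend'). The gap is right after 'to'.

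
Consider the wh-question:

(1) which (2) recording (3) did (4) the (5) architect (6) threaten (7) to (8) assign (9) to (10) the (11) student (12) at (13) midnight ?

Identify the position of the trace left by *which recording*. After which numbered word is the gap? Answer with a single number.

8

Pre-movement form: The architect did threaten to assign which recording to the student at midnight.
'which recording' functions as the direct object of 'assign'. Fronting leaves a gap immediately after 'assign':
Which recording did the architect threaten to assign ___ to the student at midnight?
'assign' is word 8.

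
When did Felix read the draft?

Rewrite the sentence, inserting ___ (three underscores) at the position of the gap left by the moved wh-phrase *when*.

When did Felix read the draft ___?

Pre-movement form: Felix did read the draft when.
'when' functions as the temporal adjunct. The gap is right after 'draft'.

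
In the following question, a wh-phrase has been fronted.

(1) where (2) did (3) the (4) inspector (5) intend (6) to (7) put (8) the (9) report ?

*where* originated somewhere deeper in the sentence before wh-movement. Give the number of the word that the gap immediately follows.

Before movement: The inspector did intend to put the report where.
The filler 'where' is interpreted as the locative complement of 'put'. Wh-movement fronts it, leaving a gap right after 'report':
Where did the inspector intend to put the report ___?
'report' is word 9.

9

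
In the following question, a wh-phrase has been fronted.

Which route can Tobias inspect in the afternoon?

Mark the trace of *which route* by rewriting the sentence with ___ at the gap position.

Which route can Tobias inspect ___ in the afternoon?

Pre-movement form: Tobias can inspect which route in the afternoon.
The filler 'which route' is interpreted as the direct object of 'inspect'. The gap is right after 'inspect'.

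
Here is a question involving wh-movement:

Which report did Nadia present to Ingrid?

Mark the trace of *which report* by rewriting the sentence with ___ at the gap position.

Which report did Nadia present ___ to Ingrid?

Underlying clause: Nadia did present which report to Ingrid.
'which report' is the direct object of 'present'. The gap is right after 'present'.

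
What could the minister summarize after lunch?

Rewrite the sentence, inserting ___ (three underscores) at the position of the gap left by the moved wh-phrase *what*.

Underlying clause: The minister could summarize what after lunch.
'what' functions as the direct object of 'summarize'. The gap is right after 'summarize'.

What could the minister summarize ___ after lunch?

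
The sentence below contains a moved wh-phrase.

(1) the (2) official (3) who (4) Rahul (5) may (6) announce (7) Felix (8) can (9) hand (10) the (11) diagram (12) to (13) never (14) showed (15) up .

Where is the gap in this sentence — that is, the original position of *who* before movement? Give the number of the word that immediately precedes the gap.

The filler 'who' is interpreted as the object of the preposition 'to' (recipient of 'hand'). It moves to the left edge, and the trace sits right after 'to':
The official who Rahul may announce Felix can hand the diagram to ___ never showed up.
'to' is word 12.

12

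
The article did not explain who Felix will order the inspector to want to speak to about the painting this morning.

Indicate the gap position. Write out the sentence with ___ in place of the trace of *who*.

Before movement: Felix will order the inspector to want to speak to who about the painting this morning.
'who' functions as the object of the preposition 'to'. The gap is right after 'to'.

The article did not explain who Felix will order the inspector to want to speak to ___ about the painting this morning.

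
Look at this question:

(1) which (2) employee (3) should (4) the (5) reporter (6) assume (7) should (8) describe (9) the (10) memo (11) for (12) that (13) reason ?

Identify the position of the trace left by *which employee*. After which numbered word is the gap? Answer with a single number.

6

Underlying clause: The reporter should assume which employee should describe the memo for that reason.
'which employee' is the subject of the clause embedded under 'assume'. Wh-movement fronts it, leaving a gap right after 'assume':
Which employee should the reporter assume ___ should describe the memo for that reason?
'assume' is word 6.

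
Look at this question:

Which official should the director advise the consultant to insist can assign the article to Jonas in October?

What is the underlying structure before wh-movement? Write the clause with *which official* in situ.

'which official' is the subject of the clause embedded under 'insist'. Fronting leaves a gap immediately after 'insist':
Which official should the director advise the consultant to insist ___ can assign the article to Jonas in October?

The director should advise the consultant to insist which official can assign the article to Jonas in October.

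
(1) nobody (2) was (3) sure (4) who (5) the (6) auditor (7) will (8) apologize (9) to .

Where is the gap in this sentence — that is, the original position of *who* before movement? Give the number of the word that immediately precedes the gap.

Before movement: The auditor will apologize to who.
'who' is the object of the preposition 'to'. It moves to the left edge, and the trace sits right after 'to':
Nobody was sure who the auditor will apologize to ___.
'to' is word 9.

9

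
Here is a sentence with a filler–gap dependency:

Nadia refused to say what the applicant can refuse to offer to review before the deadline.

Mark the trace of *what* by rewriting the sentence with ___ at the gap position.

Nadia refused to say what the applicant can refuse to offer to review ___ before the deadline.

Pre-movement form: The applicant can refuse to offer to review what before the deadline.
'what' functions as the direct object of 'review'. The gap is right after 'review'.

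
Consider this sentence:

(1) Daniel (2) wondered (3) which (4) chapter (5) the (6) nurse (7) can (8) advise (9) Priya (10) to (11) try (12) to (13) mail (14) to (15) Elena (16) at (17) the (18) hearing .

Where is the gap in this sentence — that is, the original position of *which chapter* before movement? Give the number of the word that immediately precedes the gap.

13

In situ: The nurse can advise Priya to try to mail which chapter to Elena at the hearing.
The filler 'which chapter' is interpreted as the direct object of 'mail'. It moves to the left edge, and the trace sits right after 'mail':
Daniel wondered which chapter the nurse can advise Priya to try to mail ___ to Elena at the hearing.
'mail' is word 13.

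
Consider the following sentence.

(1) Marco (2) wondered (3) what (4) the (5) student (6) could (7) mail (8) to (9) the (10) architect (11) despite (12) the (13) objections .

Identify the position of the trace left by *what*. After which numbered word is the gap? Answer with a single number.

In situ: The student could mail what to the architect despite the objections.
'what' functions as the direct object of 'mail'. It moves to the left edge, and the trace sits right after 'mail':
Marco wondered what the student could mail ___ to the architect despite the objections.
'mail' is word 7.

7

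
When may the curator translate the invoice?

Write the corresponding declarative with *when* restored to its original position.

'when' functions as the temporal adjunct. Wh-movement fronts it, leaving a gap right after 'invoice':
When may the curator translate the invoice ___?

The curator may translate the invoice when.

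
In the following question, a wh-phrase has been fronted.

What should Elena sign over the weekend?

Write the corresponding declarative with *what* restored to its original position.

Elena should sign what over the weekend.

The filler 'what' is interpreted as the direct object of 'sign'. Wh-movement fronts it, leaving a gap right after 'sign':
What should Elena sign ___ over the weekend?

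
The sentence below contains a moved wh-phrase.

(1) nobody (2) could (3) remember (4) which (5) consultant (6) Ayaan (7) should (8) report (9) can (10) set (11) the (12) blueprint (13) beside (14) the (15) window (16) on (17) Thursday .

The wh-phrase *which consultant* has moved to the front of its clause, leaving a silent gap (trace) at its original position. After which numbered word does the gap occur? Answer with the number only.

Underlying clause: Ayaan should report which consultant can set the blueprint beside the window on Thursday.
The filler 'which consultant' is interpreted as the subject of the clause embedded under 'report'. Fronting leaves a gap immediately after 'report':
Nobody could remember which consultant Ayaan should report ___ can set the blueprint beside the window on Thursday.
'report' is word 8.

8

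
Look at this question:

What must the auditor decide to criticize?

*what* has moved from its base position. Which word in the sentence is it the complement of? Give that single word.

Underlying clause: The auditor must decide to criticize what.
'what' functions as the direct object of 'criticize'. It moves to the left edge, and the trace sits right after 'criticize':
What must the auditor decide to criticize ___?

criticize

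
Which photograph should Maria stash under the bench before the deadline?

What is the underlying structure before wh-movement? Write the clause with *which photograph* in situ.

The filler 'which photograph' is interpreted as the direct object of 'stash'. Wh-movement fronts it, leaving a gap right after 'stash':
Which photograph should Maria stash ___ under the bench before the deadline?

Maria should stash which photograph under the bench before the deadline.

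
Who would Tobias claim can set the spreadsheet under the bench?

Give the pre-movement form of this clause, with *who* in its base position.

Tobias would claim who can set the spreadsheet under the bench.

The filler 'who' is interpreted as the subject of the clause embedded under 'claim'. It moves to the left edge, and the trace sits right after 'claim':
Who would Tobias claim ___ can set the spreadsheet under the bench?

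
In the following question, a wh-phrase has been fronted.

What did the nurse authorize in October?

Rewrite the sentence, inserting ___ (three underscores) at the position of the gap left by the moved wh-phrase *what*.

What did the nurse authorize ___ in October?

In situ: The nurse did authorize what in October.
'what' functions as the direct object of 'authorize'. The gap is right after 'authorize'.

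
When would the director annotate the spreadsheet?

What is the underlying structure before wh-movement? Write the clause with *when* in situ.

The filler 'when' is interpreted as the temporal adjunct. It moves to the left edge, and the trace sits right after 'spreadsheet':
When would the director annotate the spreadsheet ___?

The director would annotate the spreadsheet when.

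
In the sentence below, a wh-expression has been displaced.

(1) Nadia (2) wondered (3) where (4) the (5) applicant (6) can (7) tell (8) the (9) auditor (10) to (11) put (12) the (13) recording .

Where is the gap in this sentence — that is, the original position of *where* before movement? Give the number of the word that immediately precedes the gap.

13

In situ: The applicant can tell the auditor to put the recording where.
'where' is the locative complement of 'put'. Wh-movement fronts it, leaving a gap right after 'recording':
Nadia wondered where the applicant can tell the auditor to put the recording ___.
'recording' is word 13.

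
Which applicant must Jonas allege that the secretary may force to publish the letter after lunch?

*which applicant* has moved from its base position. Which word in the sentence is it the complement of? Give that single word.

force

In situ: Jonas must allege that the secretary may force which applicant to publish the letter after lunch.
'which applicant' is the direct object of 'force'. It moves to the left edge, and the trace sits right after 'force':
Which applicant must Jonas allege that the secretary may force ___ to publish the letter after lunch?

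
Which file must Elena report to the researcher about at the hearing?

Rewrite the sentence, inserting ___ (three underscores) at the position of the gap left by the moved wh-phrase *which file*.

In situ: Elena must report to the researcher about which file at the hearing.
'which file' functions as the object of the preposition 'about'. The gap is right after 'about'.

Which file must Elena report to the researcher about ___ at the hearing?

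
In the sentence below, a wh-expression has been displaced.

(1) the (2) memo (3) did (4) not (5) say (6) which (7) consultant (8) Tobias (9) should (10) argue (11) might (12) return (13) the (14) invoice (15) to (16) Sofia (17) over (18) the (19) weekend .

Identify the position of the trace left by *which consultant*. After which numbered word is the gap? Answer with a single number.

10

In situ: Tobias should argue which consultant might return the invoice to Sofia over the weekend.
The filler 'which consultant' is interpreted as the subject of the clause embedded under 'argue'. Wh-movement fronts it, leaving a gap right after 'argue':
The memo did not say which consultant Tobias should argue ___ might return the invoice to Sofia over the weekend.
'argue' is word 10.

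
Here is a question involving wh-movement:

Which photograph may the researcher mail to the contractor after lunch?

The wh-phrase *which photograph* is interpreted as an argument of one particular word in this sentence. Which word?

In situ: The researcher may mail which photograph to the contractor after lunch.
'which photograph' functions as the direct object of 'mail'. Wh-movement fronts it, leaving a gap right after 'mail':
Which photograph may the researcher mail ___ to the contractor after lunch?

mail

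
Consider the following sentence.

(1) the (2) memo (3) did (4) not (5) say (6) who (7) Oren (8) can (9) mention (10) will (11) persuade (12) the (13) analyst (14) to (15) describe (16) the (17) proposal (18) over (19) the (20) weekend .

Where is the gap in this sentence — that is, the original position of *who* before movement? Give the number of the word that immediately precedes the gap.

Before movement: Oren can mention who will persuade the analyst to describe the proposal over the weekend.
'who' is the subject of the clause embedded under 'mention'. Fronting leaves a gap immediately after 'mention':
The memo did not say who Oren can mention ___ will persuade the analyst to describe the proposal over the weekend.
'mention' is word 9.

9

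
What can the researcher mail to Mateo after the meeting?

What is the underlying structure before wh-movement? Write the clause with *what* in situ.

'what' is the direct object of 'mail'. Wh-movement fronts it, leaving a gap right after 'mail':
What can the researcher mail ___ to Mateo after the meeting?

The researcher can mail what to Mateo after the meeting.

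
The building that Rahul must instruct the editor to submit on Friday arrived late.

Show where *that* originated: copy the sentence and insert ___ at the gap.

The building that Rahul must instruct the editor to submit ___ on Friday arrived late.

The filler 'that' is interpreted as the direct object of 'submit'. The gap is right after 'submit'.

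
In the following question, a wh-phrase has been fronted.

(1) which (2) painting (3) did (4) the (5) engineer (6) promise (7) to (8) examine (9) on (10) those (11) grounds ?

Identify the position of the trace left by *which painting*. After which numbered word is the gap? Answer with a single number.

8

Before movement: The engineer did promise to examine which painting on those grounds.
'which painting' is the direct object of 'examine'. Fronting leaves a gap immediately after 'examine':
Which painting did the engineer promise to examine ___ on those grounds?
'examine' is word 8.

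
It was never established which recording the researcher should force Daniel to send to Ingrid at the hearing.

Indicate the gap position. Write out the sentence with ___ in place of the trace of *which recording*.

Underlying clause: The researcher should force Daniel to send which recording to Ingrid at the hearing.
The filler 'which recording' is interpreted as the direct object of 'send'. The gap is right after 'send'.

It was never established which recording the researcher should force Daniel to send ___ to Ingrid at the hearing.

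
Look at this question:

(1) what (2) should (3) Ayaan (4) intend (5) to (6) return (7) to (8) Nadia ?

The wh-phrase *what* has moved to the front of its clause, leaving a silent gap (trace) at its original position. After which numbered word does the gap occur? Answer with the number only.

6

Pre-movement form: Ayaan should intend to return what to Nadia.
'what' functions as the direct object of 'return'. It moves to the left edge, and the trace sits right after 'return':
What should Ayaan intend to return ___ to Nadia?
'return' is word 6.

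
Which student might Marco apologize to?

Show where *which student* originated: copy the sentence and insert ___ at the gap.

Which student might Marco apologize to ___?

Pre-movement form: Marco might apologize to which student.
'which student' is the object of the preposition 'to'. The gap is right after 'to'.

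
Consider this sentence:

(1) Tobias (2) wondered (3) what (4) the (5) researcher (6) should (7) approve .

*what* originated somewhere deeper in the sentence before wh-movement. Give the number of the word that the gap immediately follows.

Underlying clause: The researcher should approve what.
'what' functions as the direct object of 'approve'. It moves to the left edge, and the trace sits right after 'approve':
Tobias wondered what the researcher should approve ___.
'approve' is word 7.

7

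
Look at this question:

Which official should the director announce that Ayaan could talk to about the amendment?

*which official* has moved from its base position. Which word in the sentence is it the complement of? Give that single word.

to

Underlying clause: The director should announce that Ayaan could talk to which official about the amendment.
'which official' functions as the object of the preposition 'to'. Wh-movement fronts it, leaving a gap right after 'to':
Which official should the director announce that Ayaan could talk to ___ about the amendment?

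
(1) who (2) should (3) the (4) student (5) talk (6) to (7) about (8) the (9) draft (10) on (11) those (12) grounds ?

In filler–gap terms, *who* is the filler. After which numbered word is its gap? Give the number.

6

In situ: The student should talk to who about the draft on those grounds.
The filler 'who' is interpreted as the object of the preposition 'to'. It moves to the left edge, and the trace sits right after 'to':
Who should the student talk to ___ about the draft on those grounds?
'to' is word 6.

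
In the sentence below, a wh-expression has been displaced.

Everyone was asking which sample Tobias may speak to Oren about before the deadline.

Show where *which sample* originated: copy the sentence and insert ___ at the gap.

Everyone was asking which sample Tobias may speak to Oren about ___ before the deadline.

In situ: Tobias may speak to Oren about which sample before the deadline.
'which sample' is the object of the preposition 'about'. The gap is right after 'about'.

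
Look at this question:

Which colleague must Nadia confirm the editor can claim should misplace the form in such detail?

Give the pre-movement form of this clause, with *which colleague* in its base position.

Nadia must confirm the editor can claim which colleague should misplace the form in such detail.

The filler 'which colleague' is interpreted as the subject of the clause embedded under 'claim'. Wh-movement fronts it, leaving a gap right after 'claim':
Which colleague must Nadia confirm the editor can claim ___ should misplace the form in such detail?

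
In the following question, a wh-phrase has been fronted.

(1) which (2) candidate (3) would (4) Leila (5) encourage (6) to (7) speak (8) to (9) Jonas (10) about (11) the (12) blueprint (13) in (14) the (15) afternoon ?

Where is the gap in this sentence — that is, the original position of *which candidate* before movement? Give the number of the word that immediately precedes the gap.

5

Underlying clause: Leila would encourage which candidate to speak to Jonas about the blueprint in the afternoon.
'which candidate' functions as the direct object of 'encourage'. Fronting leaves a gap immediately after 'encourage':
Which candidate would Leila encourage ___ to speak to Jonas about the blueprint in the afternoon?
'encourage' is word 5.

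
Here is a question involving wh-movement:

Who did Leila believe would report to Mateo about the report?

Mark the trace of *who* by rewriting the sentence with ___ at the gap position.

Who did Leila believe ___ would report to Mateo about the report?

Pre-movement form: Leila did believe who would report to Mateo about the report.
The filler 'who' is interpreted as the subject of the clause embedded under 'believe'. The gap is right after 'believe'.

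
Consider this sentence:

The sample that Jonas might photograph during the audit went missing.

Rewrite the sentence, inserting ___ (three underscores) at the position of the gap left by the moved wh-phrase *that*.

The sample that Jonas might photograph ___ during the audit went missing.

'that' is the direct object of 'photograph'. The gap is right after 'photograph'.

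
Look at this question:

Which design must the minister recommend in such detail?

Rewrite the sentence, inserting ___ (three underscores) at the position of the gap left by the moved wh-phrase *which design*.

Pre-movement form: The minister must recommend which design in such detail.
The filler 'which design' is interpreted as the direct object of 'recommend'. The gap is right after 'recommend'.

Which design must the minister recommend ___ in such detail?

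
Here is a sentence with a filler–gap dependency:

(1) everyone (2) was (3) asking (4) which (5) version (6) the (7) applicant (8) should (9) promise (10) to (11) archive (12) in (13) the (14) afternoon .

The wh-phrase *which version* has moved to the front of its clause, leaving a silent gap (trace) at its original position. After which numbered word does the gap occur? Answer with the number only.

11

Pre-movement form: The applicant should promise to archive which version in the afternoon.
The filler 'which version' is interpreted as the direct object of 'archive'. It moves to the left edge, and the trace sits right after 'archive':
Everyone was asking which version the applicant should promise to archive ___ in the afternoon.
'archive' is word 11.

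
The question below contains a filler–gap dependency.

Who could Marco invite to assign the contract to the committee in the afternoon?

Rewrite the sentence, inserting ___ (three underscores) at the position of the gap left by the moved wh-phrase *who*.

Pre-movement form: Marco could invite who to assign the contract to the committee in the afternoon.
'who' is the direct object of 'invite'. The gap is right after 'invite'.

Who could Marco invite ___ to assign the contract to the committee in the afternoon?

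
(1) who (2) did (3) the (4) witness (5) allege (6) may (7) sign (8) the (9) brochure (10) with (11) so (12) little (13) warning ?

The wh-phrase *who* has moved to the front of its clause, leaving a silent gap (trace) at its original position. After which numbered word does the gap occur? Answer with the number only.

5

Pre-movement form: The witness did allege who may sign the brochure with so little warning.
'who' is the subject of the clause embedded under 'allege'. It moves to the left edge, and the trace sits right after 'allege':
Who did the witness allege ___ may sign the brochure with so little warning?
'allege' is word 5.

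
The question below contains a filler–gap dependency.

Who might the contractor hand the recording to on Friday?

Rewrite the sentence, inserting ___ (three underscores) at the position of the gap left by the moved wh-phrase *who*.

Who might the contractor hand the recording to ___ on Friday?

Underlying clause: The contractor might hand the recording to who on Friday.
The filler 'who' is interpreted as the object of the preposition 'to' (recipient of 'hand'). The gap is right after 'to'.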